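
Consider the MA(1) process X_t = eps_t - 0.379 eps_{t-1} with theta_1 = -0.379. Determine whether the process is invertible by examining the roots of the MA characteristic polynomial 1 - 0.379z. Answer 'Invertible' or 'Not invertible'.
\text{Invertible}

The MA(q) characteristic polynomial is P(z) = 1 - 0.379z.
Invertibility requires all roots to lie outside the unit circle, i.e. |z| > 1 for every root.
This is linear in z: 1 + (-0.379) z = 0  =>  z = -1/(-0.379) = 2.638522,  |z| = 2.638522.
Moduli of all roots: 2.6385.
All moduli strictly greater than 1? Yes.
Verdict: Invertible.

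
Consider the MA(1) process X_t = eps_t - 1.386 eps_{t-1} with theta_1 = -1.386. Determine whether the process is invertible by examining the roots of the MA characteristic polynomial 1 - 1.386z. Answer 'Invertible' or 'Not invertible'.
\text{Not invertible}

The MA(q) characteristic polynomial is P(z) = 1 - 1.386z.
Invertibility requires all roots to lie outside the unit circle, i.e. |z| > 1 for every root.
This is linear in z: 1 + (-1.386) z = 0  =>  z = -1/(-1.386) = 0.721501,  |z| = 0.721501.
Moduli of all roots: 0.7215.
All moduli strictly greater than 1? No.
Verdict: Not invertible.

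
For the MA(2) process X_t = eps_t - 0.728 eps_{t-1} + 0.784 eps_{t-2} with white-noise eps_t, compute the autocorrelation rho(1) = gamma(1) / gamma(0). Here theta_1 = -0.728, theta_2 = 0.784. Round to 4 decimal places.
\rho(1) = -0.6056

For an MA(q) process with theta_0 = 1, the autocovariance is
  gamma(k) = sigma^2 * sum_{i=0..q-k} theta_i * theta_{i+k},
and rho(k) = gamma(k) / gamma(0). Sigma^2 cancels.
  numerator   = (1)*(-0.728) + (-0.728)*(0.784) = -1.298752.
  denominator = (1)^2 + (-0.728)^2 + (0.784)^2 = 2.14464.
  rho(1) = -1.298752 / 2.14464 = -0.6056.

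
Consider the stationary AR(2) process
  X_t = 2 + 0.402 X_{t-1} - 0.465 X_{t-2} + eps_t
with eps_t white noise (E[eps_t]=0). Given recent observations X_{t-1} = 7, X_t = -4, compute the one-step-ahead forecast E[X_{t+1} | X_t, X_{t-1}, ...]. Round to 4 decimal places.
E[X_{t+1} \mid \mathcal F_t] = -2.8630

For an AR(p) model X_t = c + sum_i phi_i X_{t-i} + eps_t, the
one-step-ahead conditional mean is
  E[X_{t+1} | X_t, ...] = c + sum_i phi_i X_{t+1-i}.
Substitute known values:
  E[X_{t+1} | ...] = 2 + (0.402) * (-4) + (-0.465) * (7)
                   = -2.8630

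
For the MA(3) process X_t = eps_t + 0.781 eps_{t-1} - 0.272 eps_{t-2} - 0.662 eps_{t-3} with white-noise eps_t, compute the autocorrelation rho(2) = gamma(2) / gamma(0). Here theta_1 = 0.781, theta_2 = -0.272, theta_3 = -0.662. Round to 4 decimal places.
\rho(2) = -0.3718

For an MA(q) process with theta_0 = 1, the autocovariance is
  gamma(k) = sigma^2 * sum_{i=0..q-k} theta_i * theta_{i+k},
and rho(k) = gamma(k) / gamma(0). Sigma^2 cancels.
  numerator   = (1)*(-0.272) + (0.781)*(-0.662) = -0.789022.
  denominator = (1)^2 + (0.781)^2 + (-0.272)^2 + (-0.662)^2 = 2.122189.
  rho(2) = -0.789022 / 2.122189 = -0.3718.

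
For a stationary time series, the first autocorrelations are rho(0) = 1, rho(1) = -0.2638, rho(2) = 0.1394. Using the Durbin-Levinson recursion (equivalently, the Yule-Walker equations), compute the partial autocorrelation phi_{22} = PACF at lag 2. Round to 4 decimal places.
\phi_{22} = 0.0750

The PACF at lag k is phi_{kk}, the last component of the solution
to the Yule-Walker system G_k phi = r_k where
  (G_k)_{ij} = rho(|i - j|), (r_k)_i = rho(i), i,j = 1..k.
Equivalently, Durbin-Levinson gives phi_{kk} iteratively:
  phi_{11} = rho(1)
  phi_{kk} = [rho(k) - sum_{j=1..k-1} phi_{k-1,j} rho(k-j)]
            / [1 - sum_{j=1..k-1} phi_{k-1,j} rho(j)],
  phi_{k,j} = phi_{k-1,j} - phi_{kk} phi_{k-1,k-j},  j = 1..k-1.
Step k = 1:
  phi_11 = rho(1) = -0.2638.
Step k = 2:
  phi_22 = [rho(2) - phi_11 rho(1)] / [1 - phi_11 rho(1)] = [0.1394 - (-0.2638)(-0.2638)] / [1 - (-0.2638)(-0.2638)]
         = 0.06980956 / 0.93040956 = 0.075.
Therefore phi_{22} = 0.0750.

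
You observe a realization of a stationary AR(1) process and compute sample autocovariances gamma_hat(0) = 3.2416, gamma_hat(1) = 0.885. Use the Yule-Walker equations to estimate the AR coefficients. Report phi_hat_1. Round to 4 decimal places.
\hat\phi_{1} = 0.2730

The Yule-Walker equations for an AR(p) process read, in matrix form,
  Gamma_p phi = r_p,   with   (Gamma_p)_{ij} = gamma(|i - j|),
                       (r_p)_i = gamma(i),   i,j = 1..p.
Substitute the sample gammas (Toeplitz matrix and right-hand side of size 1):
  Gamma_p = [[3.2416]]
  r_p     = [0.885]
With p = 1 this is the single equation gamma(0) phi_1 = gamma(1):
  phi_hat_1 = gamma(1) / gamma(0) = 0.885 / 3.2416 = 0.2730.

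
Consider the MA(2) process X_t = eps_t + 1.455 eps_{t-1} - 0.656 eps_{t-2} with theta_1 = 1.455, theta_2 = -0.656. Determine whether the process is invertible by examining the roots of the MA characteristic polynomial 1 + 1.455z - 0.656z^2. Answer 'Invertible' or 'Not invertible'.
\text{Not invertible}

The MA(q) characteristic polynomial is P(z) = 1 + 1.455z - 0.656z^2.
Invertibility requires all roots to lie outside the unit circle, i.e. |z| > 1 for every root.
Set 1 + (1.455) z + (-0.656) z^2 = 0, i.e. a z^2 + b z + c = 0 with a = -0.656, b = 1.455, c = 1.
Discriminant D = b^2 - 4ac = (1.455)^2 - 4*(-0.656)*1 = 2.117025 - (-2.624) = 4.741025.
D >= 0, so the roots are real: z = (-b +/- sqrt(D)) / (2a) = (-1.455 +/- 2.177389) / (-1.312).
  z_1 = (-1.455 + 2.177389) / (-1.312) = -0.5506,   |z_1| = 0.5506.
  z_2 = (-1.455 - 2.177389) / (-1.312) = 2.7686,   |z_2| = 2.7686.
Moduli of all roots: 0.5506, 2.7686.
All moduli strictly greater than 1? No.
Verdict: Not invertible.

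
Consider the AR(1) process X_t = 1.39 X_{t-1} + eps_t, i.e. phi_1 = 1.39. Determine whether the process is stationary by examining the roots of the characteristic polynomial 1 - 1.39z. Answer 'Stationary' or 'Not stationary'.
\text{Not stationary}

The AR(p) characteristic polynomial is P(z) = 1 - 1.39z.
Stationarity requires all roots to lie outside the unit circle, i.e. |z| > 1 for every root.
This is linear in z: 1 + (-1.39) z = 0  =>  z = -1/(-1.39) = 0.719424,  |z| = 0.719424.
Moduli of all roots: 0.7194.
All moduli strictly greater than 1? No.
Verdict: Not stationary.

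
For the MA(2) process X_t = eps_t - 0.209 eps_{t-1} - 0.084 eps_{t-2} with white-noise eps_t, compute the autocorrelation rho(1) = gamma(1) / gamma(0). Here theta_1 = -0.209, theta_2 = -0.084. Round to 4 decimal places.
\rho(1) = -0.1822

For an MA(q) process with theta_0 = 1, the autocovariance is
  gamma(k) = sigma^2 * sum_{i=0..q-k} theta_i * theta_{i+k},
and rho(k) = gamma(k) / gamma(0). Sigma^2 cancels.
  numerator   = (1)*(-0.209) + (-0.209)*(-0.084) = -0.191444.
  denominator = (1)^2 + (-0.209)^2 + (-0.084)^2 = 1.050737.
  rho(1) = -0.191444 / 1.050737 = -0.1822.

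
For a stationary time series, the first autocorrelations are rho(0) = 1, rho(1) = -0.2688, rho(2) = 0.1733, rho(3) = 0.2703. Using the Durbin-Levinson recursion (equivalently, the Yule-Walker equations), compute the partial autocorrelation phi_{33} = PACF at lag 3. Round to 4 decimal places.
\phi_{33} = 0.3721

The PACF at lag k is phi_{kk}, the last component of the solution
to the Yule-Walker system G_k phi = r_k where
  (G_k)_{ij} = rho(|i - j|), (r_k)_i = rho(i), i,j = 1..k.
Equivalently, Durbin-Levinson gives phi_{kk} iteratively:
  phi_{11} = rho(1)
  phi_{kk} = [rho(k) - sum_{j=1..k-1} phi_{k-1,j} rho(k-j)]
            / [1 - sum_{j=1..k-1} phi_{k-1,j} rho(j)],
  phi_{k,j} = phi_{k-1,j} - phi_{kk} phi_{k-1,k-j},  j = 1..k-1.
Step k = 1:
  phi_11 = rho(1) = -0.2688.
Step k = 2:
  phi_22 = [rho(2) - phi_11 rho(1)] / [1 - phi_11 rho(1)] = [0.1733 - (-0.2688)(-0.2688)] / [1 - (-0.2688)(-0.2688)]
         = 0.10104656 / 0.92774656 = 0.108916.
  Update: phi_21 = phi_11 - phi_22 phi_11 = -0.2688 - (0.108916)(-0.2688) = -0.239523.
Step k = 3:
  phi_33 = [rho(3) - phi_21 rho(2) - phi_22 rho(1)] / [1 - phi_21 rho(1) - phi_22 rho(2)]
    numerator   = 0.2703 - (-0.239523)(0.1733) - (0.108916)(-0.2688) = 0.34108605
    denominator = 1 - (-0.239523)(-0.2688) - (0.108916)(0.1733) = 0.91674096
  phi_33 = 0.34108605 / 0.91674096 = 0.3721.
Therefore phi_{33} = 0.3721.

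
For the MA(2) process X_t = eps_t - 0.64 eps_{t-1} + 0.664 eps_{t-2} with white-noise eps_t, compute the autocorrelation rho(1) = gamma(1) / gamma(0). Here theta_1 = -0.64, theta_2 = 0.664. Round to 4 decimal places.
\rho(1) = -0.5755

For an MA(q) process with theta_0 = 1, the autocovariance is
  gamma(k) = sigma^2 * sum_{i=0..q-k} theta_i * theta_{i+k},
and rho(k) = gamma(k) / gamma(0). Sigma^2 cancels.
  numerator   = (1)*(-0.64) + (-0.64)*(0.664) = -1.06496.
  denominator = (1)^2 + (-0.64)^2 + (0.664)^2 = 1.850496.
  rho(1) = -1.06496 / 1.850496 = -0.5755.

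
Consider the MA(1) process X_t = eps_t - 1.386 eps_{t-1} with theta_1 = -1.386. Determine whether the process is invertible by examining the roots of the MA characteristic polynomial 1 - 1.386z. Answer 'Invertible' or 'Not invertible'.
\text{Not invertible}

The MA(q) characteristic polynomial is P(z) = 1 - 1.386z.
Invertibility requires all roots to lie outside the unit circle, i.e. |z| > 1 for every root.
This is linear in z: 1 + (-1.386) z = 0  =>  z = -1/(-1.386) = 0.721501,  |z| = 0.721501.
Moduli of all roots: 0.7215.
All moduli strictly greater than 1? No.
Verdict: Not invertible.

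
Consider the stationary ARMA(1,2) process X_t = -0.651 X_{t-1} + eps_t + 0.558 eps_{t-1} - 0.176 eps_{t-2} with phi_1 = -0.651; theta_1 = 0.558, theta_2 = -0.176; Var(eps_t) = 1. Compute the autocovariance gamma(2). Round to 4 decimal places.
\gamma(2) = -0.1126

Multiply the model equation by X_{t-k} and take expectations. With theta_0 = psi_0 = 1 and psi_j the MA(infinity) weights, this gives
  gamma(k) - sum_i phi_i gamma(k-i) = c_k,
  c_k = sigma^2 * sum_{j=k..q} theta_j psi_{j-k}   (c_k = 0 for k > q),
using gamma(-m) = gamma(m).
psi-weights needed (psi_j = theta_j + sum_i phi_i psi_{j-i}):
  psi_1 = theta_1 + phi_1 = 0.558 + (-0.651) = -0.093
  psi_2 = theta_2 + phi_1 psi_1 = -0.176 + (-0.651)(-0.093) = -0.115457
Right-hand sides:
  c_0 = sigma^2 (1 + theta_1 psi_1 + theta_2 psi_2) = 1 * (1 + (0.558)(-0.093) + (-0.176)(-0.115457)) = 1 * 0.968426 = 0.968426
  c_1 = sigma^2 (theta_1 + theta_2 psi_1) = 1 * (0.558 + (-0.176)(-0.093)) = 0.574368
  c_2 = sigma^2 theta_2 = 1 * (-0.176) = -0.176
Equations for k = 0 and k = 1 (AR order 1):
  gamma(0) = phi_1 gamma(1) + c_0
  gamma(1) = phi_1 gamma(0) + c_1
Substituting the second into the first: gamma(0) (1 - phi_1^2) = c_0 + phi_1 c_1, so
  gamma(0) = (c_0 + phi_1 c_1) / (1 - phi_1^2) = (0.968426 + (-0.651)(0.574368)) / (1 - (-0.651)^2) = 0.594513 / 0.576199 = 1.031784.
  gamma(1) = phi_1 gamma(0) + c_1 = (-0.651)(1.031784) + (0.574368) = -0.097323.
For k = 2: gamma(2) = phi_1 gamma(1) + c_2
  = (-0.651)(-0.097323) + (-0.176) = -0.112643.
Therefore gamma(2) = -0.1126 (to 4 decimal places).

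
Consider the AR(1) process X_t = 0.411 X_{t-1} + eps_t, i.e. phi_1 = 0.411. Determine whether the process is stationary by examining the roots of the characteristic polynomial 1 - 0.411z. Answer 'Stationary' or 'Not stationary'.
\text{Stationary}

The AR(p) characteristic polynomial is P(z) = 1 - 0.411z.
Stationarity requires all roots to lie outside the unit circle, i.e. |z| > 1 for every root.
This is linear in z: 1 + (-0.411) z = 0  =>  z = -1/(-0.411) = 2.43309,  |z| = 2.43309.
Moduli of all roots: 2.4331.
All moduli strictly greater than 1? Yes.
Verdict: Stationary.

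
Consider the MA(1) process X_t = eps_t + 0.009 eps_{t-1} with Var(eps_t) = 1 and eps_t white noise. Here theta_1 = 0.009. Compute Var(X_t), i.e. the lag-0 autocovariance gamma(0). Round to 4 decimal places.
\gamma(0) = 1.0001

For an MA(q) process X_t = eps_t + sum_i theta_i eps_{t-i} with
Var(eps_t) = sigma^2, the variance is
  gamma(0) = sigma^2 * (1 + sum_i theta_i^2).
  sum_i theta_i^2 = (0.009)^2 = 0.000081.
  gamma(0) = 1 * (1 + 0.000081) = 1 * 1.000081 = 1.000081, which rounds to 1.0001.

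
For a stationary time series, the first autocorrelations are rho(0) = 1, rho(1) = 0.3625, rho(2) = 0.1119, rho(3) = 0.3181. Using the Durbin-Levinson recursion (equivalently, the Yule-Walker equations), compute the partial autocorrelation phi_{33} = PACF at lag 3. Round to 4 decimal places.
\phi_{33} = 0.3280

The PACF at lag k is phi_{kk}, the last component of the solution
to the Yule-Walker system G_k phi = r_k where
  (G_k)_{ij} = rho(|i - j|), (r_k)_i = rho(i), i,j = 1..k.
Equivalently, Durbin-Levinson gives phi_{kk} iteratively:
  phi_{11} = rho(1)
  phi_{kk} = [rho(k) - sum_{j=1..k-1} phi_{k-1,j} rho(k-j)]
            / [1 - sum_{j=1..k-1} phi_{k-1,j} rho(j)],
  phi_{k,j} = phi_{k-1,j} - phi_{kk} phi_{k-1,k-j},  j = 1..k-1.
Step k = 1:
  phi_11 = rho(1) = 0.3625.
Step k = 2:
  phi_22 = [rho(2) - phi_11 rho(1)] / [1 - phi_11 rho(1)] = [0.1119 - (0.3625)(0.3625)] / [1 - (0.3625)(0.3625)]
         = -0.01950625 / 0.86859375 = -0.022457.
  Update: phi_21 = phi_11 - phi_22 phi_11 = 0.3625 - (-0.022457)(0.3625) = 0.370641.
Step k = 3:
  phi_33 = [rho(3) - phi_21 rho(2) - phi_22 rho(1)] / [1 - phi_21 rho(1) - phi_22 rho(2)]
    numerator   = 0.3181 - (0.370641)(0.1119) - (-0.022457)(0.3625) = 0.28476606
    denominator = 1 - (0.370641)(0.3625) - (-0.022457)(0.1119) = 0.86815569
  phi_33 = 0.28476606 / 0.86815569 = 0.328.
Therefore phi_{33} = 0.3280.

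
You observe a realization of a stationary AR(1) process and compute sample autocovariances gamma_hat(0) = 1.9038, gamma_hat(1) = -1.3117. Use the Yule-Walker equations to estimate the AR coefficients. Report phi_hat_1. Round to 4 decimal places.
\hat\phi_{1} = -0.6890

The Yule-Walker equations for an AR(p) process read, in matrix form,
  Gamma_p phi = r_p,   with   (Gamma_p)_{ij} = gamma(|i - j|),
                       (r_p)_i = gamma(i),   i,j = 1..p.
Substitute the sample gammas (Toeplitz matrix and right-hand side of size 1):
  Gamma_p = [[1.9038]]
  r_p     = [-1.3117]
With p = 1 this is the single equation gamma(0) phi_1 = gamma(1):
  phi_hat_1 = gamma(1) / gamma(0) = -1.3117 / 1.9038 = -0.6890.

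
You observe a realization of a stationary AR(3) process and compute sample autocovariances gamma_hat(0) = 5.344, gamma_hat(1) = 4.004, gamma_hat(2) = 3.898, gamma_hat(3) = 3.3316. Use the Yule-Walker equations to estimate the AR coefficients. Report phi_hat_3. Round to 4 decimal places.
\hat\phi_{3} = -0.0020

The Yule-Walker equations for an AR(p) process read, in matrix form,
  Gamma_p phi = r_p,   with   (Gamma_p)_{ij} = gamma(|i - j|),
                       (r_p)_i = gamma(i),   i,j = 1..p.
Substitute the sample gammas (Toeplitz matrix and right-hand side of size 3):
  Gamma_p = [[5.344, 4.004, 3.898], [4.004, 5.344, 4.004], [3.898, 4.004, 5.344]]
  r_p     = [4.004, 3.898, 3.3316]
Written out (R1..R3):
  (R1) 5.344 phi_1 + 4.004 phi_2 + 3.898 phi_3 = 4.004
  (R2) 4.004 phi_1 + 5.344 phi_2 + 4.004 phi_3 = 3.898
  (R3) 3.898 phi_1 + 4.004 phi_2 + 5.344 phi_3 = 3.3316
Gaussian elimination:
  R2 <- R2 - (4.004/5.344) R1 = R2 - (0.749251) R1:  2.343997 phi_2 + 1.083418 phi_3 = 0.897997
  R3 <- R3 - (3.898/5.344) R1 = R3 - (0.729416) R1:  1.083418 phi_2 + 2.500736 phi_3 = 0.411018
  R3 <- R3 - (1.083418/2.343997) R2 = R3 - (0.462209) R2:  1.99997 phi_3 = -0.004045
Back-substitution:
  phi_hat_3 = -0.004045 / 1.99997 = -0.002023
  phi_hat_2 = (0.897997 - (1.083418)(-0.002023)) / 2.343997 = 0.38404
  phi_hat_1 = (4.004 - (4.004)(0.38404) - (3.898)(-0.002023)) / 5.344 = 0.462984
So phi_hat = [0.4630, 0.3840, -0.0020].
Therefore phi_hat_3 = -0.0020.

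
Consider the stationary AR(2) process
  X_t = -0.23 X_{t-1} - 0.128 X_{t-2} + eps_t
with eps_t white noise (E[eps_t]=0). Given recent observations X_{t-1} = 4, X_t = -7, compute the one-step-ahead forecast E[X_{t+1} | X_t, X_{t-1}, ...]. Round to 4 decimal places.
E[X_{t+1} \mid \mathcal F_t] = 1.0980

For an AR(p) model X_t = c + sum_i phi_i X_{t-i} + eps_t, the
one-step-ahead conditional mean is
  E[X_{t+1} | X_t, ...] = c + sum_i phi_i X_{t+1-i}.
Substitute known values:
  E[X_{t+1} | ...] = (-0.23) * (-7) + (-0.128) * (4)
                   = 1.0980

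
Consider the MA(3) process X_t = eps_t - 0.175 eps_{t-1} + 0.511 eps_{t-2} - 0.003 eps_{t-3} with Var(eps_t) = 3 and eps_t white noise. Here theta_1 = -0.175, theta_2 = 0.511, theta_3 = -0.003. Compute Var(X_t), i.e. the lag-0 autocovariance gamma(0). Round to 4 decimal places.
\gamma(0) = 3.8753

For an MA(q) process X_t = eps_t + sum_i theta_i eps_{t-i} with
Var(eps_t) = sigma^2, the variance is
  gamma(0) = sigma^2 * (1 + sum_i theta_i^2).
  sum_i theta_i^2 = (-0.175)^2 + (0.511)^2 + (-0.003)^2 = 0.030625 + 0.261121 + 0.000009 = 0.291755.
  gamma(0) = 3 * (1 + 0.291755) = 3 * 1.291755 = 3.875265, which rounds to 3.8753.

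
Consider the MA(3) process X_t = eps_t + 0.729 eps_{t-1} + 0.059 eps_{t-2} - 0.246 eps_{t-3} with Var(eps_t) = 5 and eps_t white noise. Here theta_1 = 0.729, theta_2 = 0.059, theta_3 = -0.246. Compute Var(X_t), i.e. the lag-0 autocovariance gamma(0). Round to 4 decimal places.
\gamma(0) = 7.9772

For an MA(q) process X_t = eps_t + sum_i theta_i eps_{t-i} with
Var(eps_t) = sigma^2, the variance is
  gamma(0) = sigma^2 * (1 + sum_i theta_i^2).
  sum_i theta_i^2 = (0.729)^2 + (0.059)^2 + (-0.246)^2 = 0.531441 + 0.003481 + 0.060516 = 0.595438.
  gamma(0) = 5 * (1 + 0.595438) = 5 * 1.595438 = 7.97719, which rounds to 7.9772.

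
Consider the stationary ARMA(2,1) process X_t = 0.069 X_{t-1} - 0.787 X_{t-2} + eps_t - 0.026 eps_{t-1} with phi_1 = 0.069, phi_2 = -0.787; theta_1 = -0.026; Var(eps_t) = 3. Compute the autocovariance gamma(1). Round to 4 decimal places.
\gamma(1) = 0.2607

Multiply the model equation by X_{t-k} and take expectations. With theta_0 = psi_0 = 1 and psi_j the MA(infinity) weights, this gives
  gamma(k) - sum_i phi_i gamma(k-i) = c_k,
  c_k = sigma^2 * sum_{j=k..q} theta_j psi_{j-k}   (c_k = 0 for k > q),
using gamma(-m) = gamma(m).
psi-weights needed (psi_j = theta_j + sum_i phi_i psi_{j-i}):
  psi_1 = theta_1 + phi_1 = -0.026 + (0.069) = 0.043
Right-hand sides:
  c_0 = sigma^2 (1 + theta_1 psi_1) = 3 * (1 + (-0.026)(0.043)) = 3 * 0.998882 = 2.996646
  c_1 = sigma^2 theta_1 = 3 * (-0.026) = -0.078
  c_2 = 0
Equations for k = 0, 1, 2 (AR order 2, c_2 = 0):
  (E0) gamma(0) = phi_1 gamma(1) + phi_2 gamma(2) + c_0
  (E1) gamma(1) = phi_1 gamma(0) + phi_2 gamma(1) + c_1
  (E2) gamma(2) = phi_1 gamma(1) + phi_2 gamma(0)
From (E1): gamma(1) = A gamma(0) + B with
  A = phi_1 / (1 - phi_2) = 0.069 / 1.787 = 0.038612,   B = c_1 / (1 - phi_2) = -0.078 / 1.787 = -0.043649.
Insert (E2) into (E0): gamma(0) (1 - phi_2^2) = phi_1 (1 + phi_2) gamma(1) + c_0.
  phi_1 (1 + phi_2) = (0.069)(0.213) = 0.014697,   1 - phi_2^2 = 0.380631.
Replace gamma(1) by A gamma(0) + B and collect gamma(0):
  gamma(0) [0.380631 - (0.014697)(0.038612)] = (0.014697)(-0.043649) + 2.996646
  gamma(0) * 0.380064 = 2.996004
  gamma(0) = 2.996004 / 0.380064 = 7.882905.
  gamma(1) = A gamma(0) + B = (0.038612)(7.882905) + (-0.043649) = 0.260728.
Therefore gamma(1) = 0.2607 (to 4 decimal places).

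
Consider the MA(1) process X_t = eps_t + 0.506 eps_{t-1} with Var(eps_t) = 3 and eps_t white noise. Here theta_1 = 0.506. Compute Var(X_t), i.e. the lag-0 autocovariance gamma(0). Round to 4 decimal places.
\gamma(0) = 3.7681

For an MA(q) process X_t = eps_t + sum_i theta_i eps_{t-i} with
Var(eps_t) = sigma^2, the variance is
  gamma(0) = sigma^2 * (1 + sum_i theta_i^2).
  sum_i theta_i^2 = (0.506)^2 = 0.256036.
  gamma(0) = 3 * (1 + 0.256036) = 3 * 1.256036 = 3.768108, which rounds to 3.7681.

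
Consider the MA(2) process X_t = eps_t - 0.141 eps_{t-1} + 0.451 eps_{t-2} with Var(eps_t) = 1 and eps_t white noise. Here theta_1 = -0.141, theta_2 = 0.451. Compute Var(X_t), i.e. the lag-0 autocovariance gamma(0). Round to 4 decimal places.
\gamma(0) = 1.2233

For an MA(q) process X_t = eps_t + sum_i theta_i eps_{t-i} with
Var(eps_t) = sigma^2, the variance is
  gamma(0) = sigma^2 * (1 + sum_i theta_i^2).
  sum_i theta_i^2 = (-0.141)^2 + (0.451)^2 = 0.019881 + 0.203401 = 0.223282.
  gamma(0) = 1 * (1 + 0.223282) = 1 * 1.223282 = 1.223282, which rounds to 1.2233.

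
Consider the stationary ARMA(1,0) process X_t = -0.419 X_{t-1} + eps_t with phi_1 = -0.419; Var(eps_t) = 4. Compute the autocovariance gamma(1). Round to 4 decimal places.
\gamma(1) = -2.0329

Multiply the model equation by X_{t-k} and take expectations. With theta_0 = psi_0 = 1 and psi_j the MA(infinity) weights, this gives
  gamma(k) - sum_i phi_i gamma(k-i) = c_k,
  c_k = sigma^2 * sum_{j=k..q} theta_j psi_{j-k}   (c_k = 0 for k > q),
using gamma(-m) = gamma(m).
Pure AR (q = 0): c_0 = sigma^2 = 4, c_k = 0 for k >= 1.
Equations for k = 0 and k = 1 (AR order 1):
  gamma(0) = phi_1 gamma(1) + c_0
  gamma(1) = phi_1 gamma(0) + c_1
Substituting the second into the first: gamma(0) (1 - phi_1^2) = c_0 + phi_1 c_1, so
  gamma(0) = c_0 / (1 - phi_1^2) = 4 / (1 - (-0.419)^2) = 4 / 0.824439 = 4.851784.
  gamma(1) = phi_1 gamma(0) = (-0.419)(4.851784) = -2.032898.
Therefore gamma(1) = -2.0329 (to 4 decimal places).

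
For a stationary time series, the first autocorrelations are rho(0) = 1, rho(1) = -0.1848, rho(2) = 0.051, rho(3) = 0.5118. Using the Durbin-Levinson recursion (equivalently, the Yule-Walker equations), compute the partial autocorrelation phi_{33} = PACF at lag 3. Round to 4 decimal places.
\phi_{33} = 0.5430

The PACF at lag k is phi_{kk}, the last component of the solution
to the Yule-Walker system G_k phi = r_k where
  (G_k)_{ij} = rho(|i - j|), (r_k)_i = rho(i), i,j = 1..k.
Equivalently, Durbin-Levinson gives phi_{kk} iteratively:
  phi_{11} = rho(1)
  phi_{kk} = [rho(k) - sum_{j=1..k-1} phi_{k-1,j} rho(k-j)]
            / [1 - sum_{j=1..k-1} phi_{k-1,j} rho(j)],
  phi_{k,j} = phi_{k-1,j} - phi_{kk} phi_{k-1,k-j},  j = 1..k-1.
Step k = 1:
  phi_11 = rho(1) = -0.1848.
Step k = 2:
  phi_22 = [rho(2) - phi_11 rho(1)] / [1 - phi_11 rho(1)] = [0.051 - (-0.1848)(-0.1848)] / [1 - (-0.1848)(-0.1848)]
         = 0.01684896 / 0.96584896 = 0.017445.
  Update: phi_21 = phi_11 - phi_22 phi_11 = -0.1848 - (0.017445)(-0.1848) = -0.181576.
Step k = 3:
  phi_33 = [rho(3) - phi_21 rho(2) - phi_22 rho(1)] / [1 - phi_21 rho(1) - phi_22 rho(2)]
    numerator   = 0.5118 - (-0.181576)(0.051) - (0.017445)(-0.1848) = 0.52428417
    denominator = 1 - (-0.181576)(-0.1848) - (0.017445)(0.051) = 0.96555503
  phi_33 = 0.52428417 / 0.96555503 = 0.543.
Therefore phi_{33} = 0.5430.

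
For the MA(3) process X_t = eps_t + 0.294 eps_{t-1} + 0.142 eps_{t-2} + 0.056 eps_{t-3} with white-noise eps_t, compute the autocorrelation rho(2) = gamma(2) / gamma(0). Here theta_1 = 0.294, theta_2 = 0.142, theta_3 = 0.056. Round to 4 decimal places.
\rho(2) = 0.1428

For an MA(q) process with theta_0 = 1, the autocovariance is
  gamma(k) = sigma^2 * sum_{i=0..q-k} theta_i * theta_{i+k},
and rho(k) = gamma(k) / gamma(0). Sigma^2 cancels.
  numerator   = (1)*(0.142) + (0.294)*(0.056) = 0.158464.
  denominator = (1)^2 + (0.294)^2 + (0.142)^2 + (0.056)^2 = 1.109736.
  rho(2) = 0.158464 / 1.109736 = 0.1428.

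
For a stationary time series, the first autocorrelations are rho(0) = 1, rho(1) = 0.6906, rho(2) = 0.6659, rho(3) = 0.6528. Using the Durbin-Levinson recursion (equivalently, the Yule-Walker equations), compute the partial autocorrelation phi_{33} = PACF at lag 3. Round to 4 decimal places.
\phi_{33} = 0.2409

The PACF at lag k is phi_{kk}, the last component of the solution
to the Yule-Walker system G_k phi = r_k where
  (G_k)_{ij} = rho(|i - j|), (r_k)_i = rho(i), i,j = 1..k.
Equivalently, Durbin-Levinson gives phi_{kk} iteratively:
  phi_{11} = rho(1)
  phi_{kk} = [rho(k) - sum_{j=1..k-1} phi_{k-1,j} rho(k-j)]
            / [1 - sum_{j=1..k-1} phi_{k-1,j} rho(j)],
  phi_{k,j} = phi_{k-1,j} - phi_{kk} phi_{k-1,k-j},  j = 1..k-1.
Step k = 1:
  phi_11 = rho(1) = 0.6906.
Step k = 2:
  phi_22 = [rho(2) - phi_11 rho(1)] / [1 - phi_11 rho(1)] = [0.6659 - (0.6906)(0.6906)] / [1 - (0.6906)(0.6906)]
         = 0.18897164 / 0.52307164 = 0.361273.
  Update: phi_21 = phi_11 - phi_22 phi_11 = 0.6906 - (0.361273)(0.6906) = 0.441105.
Step k = 3:
  phi_33 = [rho(3) - phi_21 rho(2) - phi_22 rho(1)] / [1 - phi_21 rho(1) - phi_22 rho(2)]
    numerator   = 0.6528 - (0.441105)(0.6659) - (0.361273)(0.6906) = 0.10957314
    denominator = 1 - (0.441105)(0.6906) - (0.361273)(0.6659) = 0.4548013
  phi_33 = 0.10957314 / 0.4548013 = 0.2409.
Therefore phi_{33} = 0.2409.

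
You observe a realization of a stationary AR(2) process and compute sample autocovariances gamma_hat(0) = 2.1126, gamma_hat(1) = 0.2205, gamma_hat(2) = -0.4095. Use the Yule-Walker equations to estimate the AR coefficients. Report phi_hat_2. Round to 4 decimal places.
\hat\phi_{2} = -0.2070

The Yule-Walker equations for an AR(p) process read, in matrix form,
  Gamma_p phi = r_p,   with   (Gamma_p)_{ij} = gamma(|i - j|),
                       (r_p)_i = gamma(i),   i,j = 1..p.
Substitute the sample gammas (Toeplitz matrix and right-hand side of size 2):
  Gamma_p = [[2.1126, 0.2205], [0.2205, 2.1126]]
  r_p     = [0.2205, -0.4095]
Written out:
  2.1126 phi_1 + 0.2205 phi_2 = 0.2205
  0.2205 phi_1 + 2.1126 phi_2 = -0.4095
Solve by Cramer's rule:
  det = gamma(0)^2 - gamma(1)^2 = (2.1126)^2 - (0.2205)^2 = 4.46307876 - 0.04862025 = 4.41445851
  phi_hat_1 = [gamma(1) gamma(0) - gamma(1) gamma(2)] / det = [(0.2205)(2.1126) - (0.2205)(-0.4095)] / 4.41445851 = 0.55612305 / 4.41445851 = 0.126
  phi_hat_2 = [gamma(0) gamma(2) - gamma(1)^2] / det = [(2.1126)(-0.4095) - (0.2205)^2] / 4.41445851 = -0.91372995 / 4.41445851 = -0.207
So phi_hat = [0.1260, -0.2070].
Therefore phi_hat_2 = -0.2070.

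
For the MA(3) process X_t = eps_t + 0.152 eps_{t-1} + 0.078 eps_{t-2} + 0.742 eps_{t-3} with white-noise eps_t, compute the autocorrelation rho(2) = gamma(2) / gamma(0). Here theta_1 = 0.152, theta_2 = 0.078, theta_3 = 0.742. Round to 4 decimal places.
\rho(2) = 0.1208

For an MA(q) process with theta_0 = 1, the autocovariance is
  gamma(k) = sigma^2 * sum_{i=0..q-k} theta_i * theta_{i+k},
and rho(k) = gamma(k) / gamma(0). Sigma^2 cancels.
  numerator   = (1)*(0.078) + (0.152)*(0.742) = 0.190784.
  denominator = (1)^2 + (0.152)^2 + (0.078)^2 + (0.742)^2 = 1.579752.
  rho(2) = 0.190784 / 1.579752 = 0.1208.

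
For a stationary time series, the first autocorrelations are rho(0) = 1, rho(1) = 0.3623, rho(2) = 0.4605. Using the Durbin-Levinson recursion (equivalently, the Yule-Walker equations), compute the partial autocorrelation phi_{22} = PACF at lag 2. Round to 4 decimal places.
\phi_{22} = 0.3790

The PACF at lag k is phi_{kk}, the last component of the solution
to the Yule-Walker system G_k phi = r_k where
  (G_k)_{ij} = rho(|i - j|), (r_k)_i = rho(i), i,j = 1..k.
Equivalently, Durbin-Levinson gives phi_{kk} iteratively:
  phi_{11} = rho(1)
  phi_{kk} = [rho(k) - sum_{j=1..k-1} phi_{k-1,j} rho(k-j)]
            / [1 - sum_{j=1..k-1} phi_{k-1,j} rho(j)],
  phi_{k,j} = phi_{k-1,j} - phi_{kk} phi_{k-1,k-j},  j = 1..k-1.
Step k = 1:
  phi_11 = rho(1) = 0.3623.
Step k = 2:
  phi_22 = [rho(2) - phi_11 rho(1)] / [1 - phi_11 rho(1)] = [0.4605 - (0.3623)(0.3623)] / [1 - (0.3623)(0.3623)]
         = 0.32923871 / 0.86873871 = 0.379.
Therefore phi_{22} = 0.3790.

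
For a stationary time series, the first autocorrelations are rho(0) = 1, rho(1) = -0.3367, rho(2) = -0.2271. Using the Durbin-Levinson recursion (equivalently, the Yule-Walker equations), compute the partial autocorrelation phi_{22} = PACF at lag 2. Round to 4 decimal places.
\phi_{22} = -0.3840

The PACF at lag k is phi_{kk}, the last component of the solution
to the Yule-Walker system G_k phi = r_k where
  (G_k)_{ij} = rho(|i - j|), (r_k)_i = rho(i), i,j = 1..k.
Equivalently, Durbin-Levinson gives phi_{kk} iteratively:
  phi_{11} = rho(1)
  phi_{kk} = [rho(k) - sum_{j=1..k-1} phi_{k-1,j} rho(k-j)]
            / [1 - sum_{j=1..k-1} phi_{k-1,j} rho(j)],
  phi_{k,j} = phi_{k-1,j} - phi_{kk} phi_{k-1,k-j},  j = 1..k-1.
Step k = 1:
  phi_11 = rho(1) = -0.3367.
Step k = 2:
  phi_22 = [rho(2) - phi_11 rho(1)] / [1 - phi_11 rho(1)] = [-0.2271 - (-0.3367)(-0.3367)] / [1 - (-0.3367)(-0.3367)]
         = -0.34046689 / 0.88663311 = -0.384.
Therefore phi_{22} = -0.3840.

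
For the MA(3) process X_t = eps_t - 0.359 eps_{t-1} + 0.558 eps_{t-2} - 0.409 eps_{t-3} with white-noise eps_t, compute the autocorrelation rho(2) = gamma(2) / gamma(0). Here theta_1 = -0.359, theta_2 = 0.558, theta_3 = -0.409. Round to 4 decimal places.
\rho(2) = 0.4385

For an MA(q) process with theta_0 = 1, the autocovariance is
  gamma(k) = sigma^2 * sum_{i=0..q-k} theta_i * theta_{i+k},
and rho(k) = gamma(k) / gamma(0). Sigma^2 cancels.
  numerator   = (1)*(0.558) + (-0.359)*(-0.409) = 0.704831.
  denominator = (1)^2 + (-0.359)^2 + (0.558)^2 + (-0.409)^2 = 1.607526.
  rho(2) = 0.704831 / 1.607526 = 0.4385.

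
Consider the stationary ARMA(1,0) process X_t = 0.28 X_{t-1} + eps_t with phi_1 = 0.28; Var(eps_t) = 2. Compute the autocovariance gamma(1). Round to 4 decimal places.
\gamma(1) = 0.6076

Multiply the model equation by X_{t-k} and take expectations. With theta_0 = psi_0 = 1 and psi_j the MA(infinity) weights, this gives
  gamma(k) - sum_i phi_i gamma(k-i) = c_k,
  c_k = sigma^2 * sum_{j=k..q} theta_j psi_{j-k}   (c_k = 0 for k > q),
using gamma(-m) = gamma(m).
Pure AR (q = 0): c_0 = sigma^2 = 2, c_k = 0 for k >= 1.
Equations for k = 0 and k = 1 (AR order 1):
  gamma(0) = phi_1 gamma(1) + c_0
  gamma(1) = phi_1 gamma(0) + c_1
Substituting the second into the first: gamma(0) (1 - phi_1^2) = c_0 + phi_1 c_1, so
  gamma(0) = c_0 / (1 - phi_1^2) = 2 / (1 - (0.28)^2) = 2 / 0.9216 = 2.170139.
  gamma(1) = phi_1 gamma(0) = (0.28)(2.170139) = 0.607639.
Therefore gamma(1) = 0.6076 (to 4 decimal places).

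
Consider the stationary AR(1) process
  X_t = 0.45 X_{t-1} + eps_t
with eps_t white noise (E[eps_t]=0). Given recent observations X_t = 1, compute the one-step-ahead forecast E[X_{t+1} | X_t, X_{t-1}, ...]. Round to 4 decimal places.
E[X_{t+1} \mid \mathcal F_t] = 0.4500

For an AR(p) model X_t = c + sum_i phi_i X_{t-i} + eps_t, the
one-step-ahead conditional mean is
  E[X_{t+1} | X_t, ...] = c + sum_i phi_i X_{t+1-i}.
Substitute known values:
  E[X_{t+1} | ...] = (0.45) * (1)
                   = 0.4500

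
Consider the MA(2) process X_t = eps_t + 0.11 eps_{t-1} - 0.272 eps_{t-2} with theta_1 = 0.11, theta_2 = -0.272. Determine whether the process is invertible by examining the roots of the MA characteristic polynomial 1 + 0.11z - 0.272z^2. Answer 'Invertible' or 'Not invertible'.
\text{Invertible}

The MA(q) characteristic polynomial is P(z) = 1 + 0.11z - 0.272z^2.
Invertibility requires all roots to lie outside the unit circle, i.e. |z| > 1 for every root.
Set 1 + (0.11) z + (-0.272) z^2 = 0, i.e. a z^2 + b z + c = 0 with a = -0.272, b = 0.11, c = 1.
Discriminant D = b^2 - 4ac = (0.11)^2 - 4*(-0.272)*1 = 0.0121 - (-1.088) = 1.1001.
D >= 0, so the roots are real: z = (-b +/- sqrt(D)) / (2a) = (-0.11 +/- 1.048857) / (-0.544).
  z_1 = (-0.11 + 1.048857) / (-0.544) = -1.7258,   |z_1| = 1.7258.
  z_2 = (-0.11 - 1.048857) / (-0.544) = 2.1303,   |z_2| = 2.1303.
Moduli of all roots: 1.7258, 2.1303.
All moduli strictly greater than 1? Yes.
Verdict: Invertible.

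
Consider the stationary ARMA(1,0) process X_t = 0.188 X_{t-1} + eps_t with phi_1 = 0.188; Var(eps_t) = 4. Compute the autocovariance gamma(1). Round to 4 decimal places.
\gamma(1) = 0.7796

Multiply the model equation by X_{t-k} and take expectations. With theta_0 = psi_0 = 1 and psi_j the MA(infinity) weights, this gives
  gamma(k) - sum_i phi_i gamma(k-i) = c_k,
  c_k = sigma^2 * sum_{j=k..q} theta_j psi_{j-k}   (c_k = 0 for k > q),
using gamma(-m) = gamma(m).
Pure AR (q = 0): c_0 = sigma^2 = 4, c_k = 0 for k >= 1.
Equations for k = 0 and k = 1 (AR order 1):
  gamma(0) = phi_1 gamma(1) + c_0
  gamma(1) = phi_1 gamma(0) + c_1
Substituting the second into the first: gamma(0) (1 - phi_1^2) = c_0 + phi_1 c_1, so
  gamma(0) = c_0 / (1 - phi_1^2) = 4 / (1 - (0.188)^2) = 4 / 0.964656 = 4.146556.
  gamma(1) = phi_1 gamma(0) = (0.188)(4.146556) = 0.779553.
Therefore gamma(1) = 0.7796 (to 4 decimal places).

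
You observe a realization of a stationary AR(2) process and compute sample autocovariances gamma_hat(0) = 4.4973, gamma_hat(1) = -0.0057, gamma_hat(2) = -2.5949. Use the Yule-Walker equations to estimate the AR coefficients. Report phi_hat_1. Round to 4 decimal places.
\hat\phi_{1} = -0.0020

The Yule-Walker equations for an AR(p) process read, in matrix form,
  Gamma_p phi = r_p,   with   (Gamma_p)_{ij} = gamma(|i - j|),
                       (r_p)_i = gamma(i),   i,j = 1..p.
Substitute the sample gammas (Toeplitz matrix and right-hand side of size 2):
  Gamma_p = [[4.4973, -0.0057], [-0.0057, 4.4973]]
  r_p     = [-0.0057, -2.5949]
Written out:
  4.4973 phi_1 - 0.0057 phi_2 = -0.0057
  -0.0057 phi_1 + 4.4973 phi_2 = -2.5949
Solve by Cramer's rule:
  det = gamma(0)^2 - gamma(1)^2 = (4.4973)^2 - (-0.0057)^2 = 20.22570729 - 0.00003249 = 20.2256748
  phi_hat_1 = [gamma(1) gamma(0) - gamma(1) gamma(2)] / det = [(-0.0057)(4.4973) - (-0.0057)(-2.5949)] / 20.2256748 = -0.04042554 / 20.2256748 = -0.002
  phi_hat_2 = [gamma(0) gamma(2) - gamma(1)^2] / det = [(4.4973)(-2.5949) - (-0.0057)^2] / 20.2256748 = -11.67007626 / 20.2256748 = -0.577
So phi_hat = [-0.0020, -0.5770].
Therefore phi_hat_1 = -0.0020.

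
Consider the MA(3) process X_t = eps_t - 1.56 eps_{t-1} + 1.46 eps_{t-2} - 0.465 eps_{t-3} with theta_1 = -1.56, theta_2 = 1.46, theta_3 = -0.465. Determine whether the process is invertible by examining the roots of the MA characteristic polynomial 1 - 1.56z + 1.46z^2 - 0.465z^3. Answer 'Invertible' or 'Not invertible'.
\text{Invertible}

The MA(q) characteristic polynomial is P(z) = 1 - 1.56z + 1.46z^2 - 0.465z^3.
Invertibility requires all roots to lie outside the unit circle, i.e. |z| > 1 for every root.
Degree 3: look for a simple real root z0 first, then factor out (1 - z/z0) and solve the remaining quadratic.
Testing z0 = 2: P(2) = 1 + (-1.56)(2) + (1.46)(2)^2 + (-0.465)(2)^3
  = 1 + (-3.12) + (5.84) + (-3.72) = 0.  So z_0 = 2 is a root, |z_0| = 2.
Divide out the factor (1 - 0.5 z) = (1 - z/z0) (since 1/z0 = 0.5):
  P(z) = (1 - 0.5 z)(1 + (-1.06) z + (0.93) z^2)
  [check: z-coef -1.06 - (0.5) = -1.56; z^2-coef 0.93 - (0.5)(-1.06) = 1.46; z^3-coef -(0.5)(0.93) = -0.465.]
Remaining roots from the quadratic factor 1 + (-1.06) z + (0.93) z^2:
  Set 1 + (-1.06) z + (0.93) z^2 = 0, i.e. a z^2 + b z + c = 0 with a = 0.93, b = -1.06, c = 1.
  Discriminant D = b^2 - 4ac = (-1.06)^2 - 4*(0.93)*1 = 1.1236 - (3.72) = -2.5964.
  D < 0, so the roots are the complex-conjugate pair z = (-b +/- i sqrt(-D)) / (2a) = 0.5699 +/- 0.8663i.
  For a conjugate pair |z|^2 = z * conj(z) = (product of roots) = c/a = 1/(0.93) = 1.075269, so |z| = sqrt(1.075269) = 1.037 for both roots.
Moduli of all roots: 2.0000, 1.0370, 1.0370.
All moduli strictly greater than 1? Yes.
Verdict: Invertible.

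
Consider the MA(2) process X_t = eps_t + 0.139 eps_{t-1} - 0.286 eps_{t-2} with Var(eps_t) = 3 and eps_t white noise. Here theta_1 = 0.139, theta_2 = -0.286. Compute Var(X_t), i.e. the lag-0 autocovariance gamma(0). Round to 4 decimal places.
\gamma(0) = 3.3034

For an MA(q) process X_t = eps_t + sum_i theta_i eps_{t-i} with
Var(eps_t) = sigma^2, the variance is
  gamma(0) = sigma^2 * (1 + sum_i theta_i^2).
  sum_i theta_i^2 = (0.139)^2 + (-0.286)^2 = 0.019321 + 0.081796 = 0.101117.
  gamma(0) = 3 * (1 + 0.101117) = 3 * 1.101117 = 3.303351, which rounds to 3.3034.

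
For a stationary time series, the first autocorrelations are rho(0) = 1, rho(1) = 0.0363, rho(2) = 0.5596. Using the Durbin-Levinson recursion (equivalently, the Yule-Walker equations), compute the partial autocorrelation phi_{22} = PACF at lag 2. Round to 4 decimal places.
\phi_{22} = 0.5590

The PACF at lag k is phi_{kk}, the last component of the solution
to the Yule-Walker system G_k phi = r_k where
  (G_k)_{ij} = rho(|i - j|), (r_k)_i = rho(i), i,j = 1..k.
Equivalently, Durbin-Levinson gives phi_{kk} iteratively:
  phi_{11} = rho(1)
  phi_{kk} = [rho(k) - sum_{j=1..k-1} phi_{k-1,j} rho(k-j)]
            / [1 - sum_{j=1..k-1} phi_{k-1,j} rho(j)],
  phi_{k,j} = phi_{k-1,j} - phi_{kk} phi_{k-1,k-j},  j = 1..k-1.
Step k = 1:
  phi_11 = rho(1) = 0.0363.
Step k = 2:
  phi_22 = [rho(2) - phi_11 rho(1)] / [1 - phi_11 rho(1)] = [0.5596 - (0.0363)(0.0363)] / [1 - (0.0363)(0.0363)]
         = 0.55828231 / 0.99868231 = 0.559.
Therefore phi_{22} = 0.5590.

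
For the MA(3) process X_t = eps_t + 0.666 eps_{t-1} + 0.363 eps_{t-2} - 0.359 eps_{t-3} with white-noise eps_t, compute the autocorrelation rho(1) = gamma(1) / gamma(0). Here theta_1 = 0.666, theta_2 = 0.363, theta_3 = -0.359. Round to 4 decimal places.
\rho(1) = 0.4562

For an MA(q) process with theta_0 = 1, the autocovariance is
  gamma(k) = sigma^2 * sum_{i=0..q-k} theta_i * theta_{i+k},
and rho(k) = gamma(k) / gamma(0). Sigma^2 cancels.
  numerator   = (1)*(0.666) + (0.666)*(0.363) + (0.363)*(-0.359) = 0.777441.
  denominator = (1)^2 + (0.666)^2 + (0.363)^2 + (-0.359)^2 = 1.704206.
  rho(1) = 0.777441 / 1.704206 = 0.4562.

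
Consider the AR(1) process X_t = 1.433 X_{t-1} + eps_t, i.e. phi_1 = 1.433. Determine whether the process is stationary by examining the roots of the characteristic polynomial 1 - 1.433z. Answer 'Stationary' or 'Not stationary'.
\text{Not stationary}

The AR(p) characteristic polynomial is P(z) = 1 - 1.433z.
Stationarity requires all roots to lie outside the unit circle, i.e. |z| > 1 for every root.
This is linear in z: 1 + (-1.433) z = 0  =>  z = -1/(-1.433) = 0.697837,  |z| = 0.697837.
Moduli of all roots: 0.6978.
All moduli strictly greater than 1? No.
Verdict: Not stationary.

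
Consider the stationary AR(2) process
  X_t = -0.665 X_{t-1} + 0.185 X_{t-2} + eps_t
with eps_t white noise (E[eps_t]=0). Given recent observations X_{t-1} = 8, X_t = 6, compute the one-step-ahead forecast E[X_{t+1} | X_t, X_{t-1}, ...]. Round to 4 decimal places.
E[X_{t+1} \mid \mathcal F_t] = -2.5100

For an AR(p) model X_t = c + sum_i phi_i X_{t-i} + eps_t, the
one-step-ahead conditional mean is
  E[X_{t+1} | X_t, ...] = c + sum_i phi_i X_{t+1-i}.
Substitute known values:
  E[X_{t+1} | ...] = (-0.665) * (6) + (0.185) * (8)
                   = -2.5100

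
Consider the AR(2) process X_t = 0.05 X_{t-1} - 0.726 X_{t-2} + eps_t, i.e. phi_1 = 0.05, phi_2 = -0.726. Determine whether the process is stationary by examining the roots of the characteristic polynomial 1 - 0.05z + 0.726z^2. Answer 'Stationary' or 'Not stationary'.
\text{Stationary}

The AR(p) characteristic polynomial is P(z) = 1 - 0.05z + 0.726z^2.
Stationarity requires all roots to lie outside the unit circle, i.e. |z| > 1 for every root.
Set 1 + (-0.05) z + (0.726) z^2 = 0, i.e. a z^2 + b z + c = 0 with a = 0.726, b = -0.05, c = 1.
Discriminant D = b^2 - 4ac = (-0.05)^2 - 4*(0.726)*1 = 0.0025 - (2.904) = -2.9015.
D < 0, so the roots are the complex-conjugate pair z = (-b +/- i sqrt(-D)) / (2a) = 0.0344 +/- 1.1731i.
For a conjugate pair |z|^2 = z * conj(z) = (product of roots) = c/a = 1/(0.726) = 1.37741, so |z| = sqrt(1.37741) = 1.1736 for both roots.
Moduli of all roots: 1.1736, 1.1736.
All moduli strictly greater than 1? Yes.
Verdict: Stationary.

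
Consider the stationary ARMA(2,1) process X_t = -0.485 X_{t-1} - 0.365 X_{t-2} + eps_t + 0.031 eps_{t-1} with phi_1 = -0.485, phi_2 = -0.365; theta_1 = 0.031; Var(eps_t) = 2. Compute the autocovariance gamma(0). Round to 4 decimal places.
\gamma(0) = 2.5852

Multiply the model equation by X_{t-k} and take expectations. With theta_0 = psi_0 = 1 and psi_j the MA(infinity) weights, this gives
  gamma(k) - sum_i phi_i gamma(k-i) = c_k,
  c_k = sigma^2 * sum_{j=k..q} theta_j psi_{j-k}   (c_k = 0 for k > q),
using gamma(-m) = gamma(m).
psi-weights needed (psi_j = theta_j + sum_i phi_i psi_{j-i}):
  psi_1 = theta_1 + phi_1 = 0.031 + (-0.485) = -0.454
Right-hand sides:
  c_0 = sigma^2 (1 + theta_1 psi_1) = 2 * (1 + (0.031)(-0.454)) = 2 * 0.985926 = 1.971852
  c_1 = sigma^2 theta_1 = 2 * (0.031) = 0.062
  c_2 = 0
Equations for k = 0, 1, 2 (AR order 2, c_2 = 0):
  (E0) gamma(0) = phi_1 gamma(1) + phi_2 gamma(2) + c_0
  (E1) gamma(1) = phi_1 gamma(0) + phi_2 gamma(1) + c_1
  (E2) gamma(2) = phi_1 gamma(1) + phi_2 gamma(0)
From (E1): gamma(1) = A gamma(0) + B with
  A = phi_1 / (1 - phi_2) = -0.485 / 1.365 = -0.355311,   B = c_1 / (1 - phi_2) = 0.062 / 1.365 = 0.045421.
Insert (E2) into (E0): gamma(0) (1 - phi_2^2) = phi_1 (1 + phi_2) gamma(1) + c_0.
  phi_1 (1 + phi_2) = (-0.485)(0.635) = -0.307975,   1 - phi_2^2 = 0.866775.
Replace gamma(1) by A gamma(0) + B and collect gamma(0):
  gamma(0) [0.866775 - (-0.307975)(-0.355311)] = (-0.307975)(0.045421) + 1.971852
  gamma(0) * 0.757348 = 1.957863
  gamma(0) = 1.957863 / 0.757348 = 2.585157.
Therefore gamma(0) = 2.5852 (to 4 decimal places).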